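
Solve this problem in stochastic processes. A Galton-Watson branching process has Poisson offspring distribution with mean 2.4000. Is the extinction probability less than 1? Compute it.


Since mu = 2.4000 > 1, extinction prob q < 1.
Solve s = exp(mu*(s-1)) iteratively.
q = 0.1214

0.1214


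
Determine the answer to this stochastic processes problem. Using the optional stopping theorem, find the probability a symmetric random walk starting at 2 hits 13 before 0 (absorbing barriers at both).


By optional stopping theorem: E(M at tau) = M(0) = 2
P(hit 13)*13 + P(hit 0)*0 = 2
P(hit 13) = (2 - 0)/(13 - 0) = 2/13 = 0.1538

0.1538


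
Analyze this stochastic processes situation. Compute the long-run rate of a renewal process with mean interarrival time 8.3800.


Long-run renewal rate = 1/E(X)
= 1/8.3800
= 0.1193

0.1193


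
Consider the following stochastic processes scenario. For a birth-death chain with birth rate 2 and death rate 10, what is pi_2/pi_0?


For birth-death process, pi_n/pi_0 = (lambda/mu)^n
= (2/10)^2
= 0.0400

0.0400


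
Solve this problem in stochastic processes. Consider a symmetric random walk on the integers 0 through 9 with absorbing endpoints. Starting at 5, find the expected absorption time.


For symmetric RW on 0,...,N with absorbing barriers, E(i) = i*(N-i)
E(5) = 5 * 4 = 20

20


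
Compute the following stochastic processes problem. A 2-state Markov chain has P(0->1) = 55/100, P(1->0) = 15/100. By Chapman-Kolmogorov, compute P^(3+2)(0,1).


P^5 = P^3 * P^2
Computing via matrix multiplication of the transition matrix.
Entry (0,1) of P^5 = 0.7838

0.7838


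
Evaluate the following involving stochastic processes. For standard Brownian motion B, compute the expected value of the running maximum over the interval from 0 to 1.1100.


E(max B(s)) = sqrt(2t/pi)
= sqrt(2*1.1100/pi)
= sqrt(0.7066)
= 0.8406

0.8406


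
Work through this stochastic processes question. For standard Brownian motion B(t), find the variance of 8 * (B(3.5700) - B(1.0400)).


Var(alpha*(B(t)-B(s))) = alpha^2 * (t-s)
= 8^2 * (3.5700 - 1.0400)
= 64 * 2.5300
= 161.9200

161.9200


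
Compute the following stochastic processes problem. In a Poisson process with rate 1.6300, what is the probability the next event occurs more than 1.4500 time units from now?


P(X > t) = exp(-lambda * t)
= exp(-1.6300 * 1.4500)
= exp(-2.3635) = 0.0941

0.0941


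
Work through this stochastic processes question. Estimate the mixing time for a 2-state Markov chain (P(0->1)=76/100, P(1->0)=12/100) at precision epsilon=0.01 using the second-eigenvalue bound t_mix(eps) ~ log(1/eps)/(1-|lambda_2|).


lambda_2 = |1 - p01 - p10| = |1 - 0.7600 - 0.1200| = 0.1200
t_mix ~ log(1/eps)/(1 - |lambda_2|)
= log(100)/(1 - 0.1200) = 4.6052/0.8800
= 5.2331

5.2331


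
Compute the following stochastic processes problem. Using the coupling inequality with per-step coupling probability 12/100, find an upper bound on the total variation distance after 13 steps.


TV distance bound <= (1-delta)^n
= (1 - 0.1200)^13
= 0.8800^13
= 0.1898

0.1898


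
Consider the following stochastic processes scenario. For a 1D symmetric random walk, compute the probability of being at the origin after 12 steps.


P(S(12) = 0) = C(12,6) / 4^6
= 924 / 4096
= 0.2256

0.2256


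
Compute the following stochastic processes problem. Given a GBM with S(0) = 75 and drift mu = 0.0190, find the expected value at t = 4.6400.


E[S(t)] = S(0) * exp(mu * t)
= 75 * exp(0.0190 * 4.6400)
= 75 * 1.0922
= 81.9122

81.9122


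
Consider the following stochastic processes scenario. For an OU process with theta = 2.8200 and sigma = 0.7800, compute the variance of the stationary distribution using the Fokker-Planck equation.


Stationary variance = sigma^2 / (2*theta)
= 0.7800^2 / (2*2.8200)
= 0.6084 / 5.6400
= 0.1079

0.1079


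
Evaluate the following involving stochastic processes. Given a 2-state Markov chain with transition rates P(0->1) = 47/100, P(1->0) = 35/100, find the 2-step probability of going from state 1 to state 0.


Computing P^2 by matrix multiplication.
P = [[0.5300, 0.4700], [0.3500, 0.6500]]
After raising P to the power 2:
P^2(1,0) = 0.4130

0.4130


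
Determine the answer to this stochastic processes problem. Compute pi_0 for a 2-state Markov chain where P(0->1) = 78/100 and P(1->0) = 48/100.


Stationary distribution: pi_0 = p10/(p01+p10), pi_1 = p01/(p01+p10)
p01 = 0.7800, p10 = 0.4800
pi_0 = 0.3810

0.3810


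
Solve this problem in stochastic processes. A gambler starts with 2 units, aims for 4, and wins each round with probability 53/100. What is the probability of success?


Gambler's ruin formula:
r = q/p = 0.4700/0.5300 = 0.8868
P(win) = (1 - r^i)/(1 - r^N)
= (1 - 0.8868^2)/(1 - 0.8868^4)
= 0.5598

0.5598


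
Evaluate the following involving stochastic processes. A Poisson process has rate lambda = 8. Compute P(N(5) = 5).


P(N(t)=k) = (lambda*t)^k * exp(-lambda*t) / k!
lambda*t = 40
= 40^5 * exp(-40) / 5!
= 102400000 * 4.2484e-18 / 120
= 3.6253e-12

3.6253e-12


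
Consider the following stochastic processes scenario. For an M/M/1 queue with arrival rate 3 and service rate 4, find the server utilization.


rho = lambda/mu
= 3/4
= 0.7500

0.7500


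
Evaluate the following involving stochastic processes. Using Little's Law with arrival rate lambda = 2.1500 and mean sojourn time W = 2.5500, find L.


Little's Law: L = lambda * W
= 2.1500 * 2.5500
= 5.4825

5.4825


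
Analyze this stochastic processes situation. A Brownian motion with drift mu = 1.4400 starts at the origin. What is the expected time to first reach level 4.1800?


Expected first passage time = a/mu
= 4.1800/1.4400
= 2.9028

2.9028


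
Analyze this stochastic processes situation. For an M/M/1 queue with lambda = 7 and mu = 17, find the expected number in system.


rho = 7/17 = 0.4118
L = rho/(1-rho)
= 0.4118/0.5882
= 0.7000

0.7000


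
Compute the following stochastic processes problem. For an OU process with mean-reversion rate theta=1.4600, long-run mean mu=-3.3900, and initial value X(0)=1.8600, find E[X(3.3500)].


E[X(t)] = mu + (X(0) - mu)*exp(-theta*t)
= -3.3900 + (1.8600 - -3.3900)*exp(-1.4600*3.3500)
= -3.3900 + 5.2500 * 0.0075
= -3.3506

-3.3506


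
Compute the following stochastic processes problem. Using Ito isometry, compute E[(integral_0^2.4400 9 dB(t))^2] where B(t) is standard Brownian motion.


By Ito isometry: E[(int f dB)^2] = int f^2 dt
= 9^2 * 2.4400
= 81 * 2.4400 = 197.6400

197.6400


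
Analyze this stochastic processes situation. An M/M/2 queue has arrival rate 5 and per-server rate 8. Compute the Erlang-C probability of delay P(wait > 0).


a = lambda/mu = 0.6250
rho = a/c = 0.3125
Erlang-C formula applied:
C(c,a) = 0.1488

0.1488


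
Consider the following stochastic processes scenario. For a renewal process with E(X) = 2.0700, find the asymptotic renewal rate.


Long-run renewal rate = 1/E(X)
= 1/2.0700
= 0.4831

0.4831


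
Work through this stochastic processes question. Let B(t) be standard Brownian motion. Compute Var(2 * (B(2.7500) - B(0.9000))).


Var(alpha*(B(t)-B(s))) = alpha^2 * (t-s)
= 2^2 * (2.7500 - 0.9000)
= 4 * 1.8500
= 7.4000

7.4000


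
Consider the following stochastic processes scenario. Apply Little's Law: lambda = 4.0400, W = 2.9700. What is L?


Little's Law: L = lambda * W
= 4.0400 * 2.9700
= 11.9988

11.9988


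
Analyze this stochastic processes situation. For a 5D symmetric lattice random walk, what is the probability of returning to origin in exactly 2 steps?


P(return in 2 steps) = P(reverse first step) = 1/(2d)
= 1/10
= 0.1000

0.1000


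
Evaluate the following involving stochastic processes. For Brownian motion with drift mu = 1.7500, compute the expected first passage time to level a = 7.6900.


Expected first passage time = a/mu
= 7.6900/1.7500
= 4.3943

4.3943


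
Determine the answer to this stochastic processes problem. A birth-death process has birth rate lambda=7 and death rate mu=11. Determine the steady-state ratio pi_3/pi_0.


For birth-death process, pi_n/pi_0 = (lambda/mu)^n
= (7/11)^3
= 0.2577

0.2577


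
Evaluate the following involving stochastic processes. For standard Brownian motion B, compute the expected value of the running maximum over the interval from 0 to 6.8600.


E(max B(s)) = sqrt(2t/pi)
= sqrt(2*6.8600/pi)
= sqrt(4.3672)
= 2.0898

2.0898


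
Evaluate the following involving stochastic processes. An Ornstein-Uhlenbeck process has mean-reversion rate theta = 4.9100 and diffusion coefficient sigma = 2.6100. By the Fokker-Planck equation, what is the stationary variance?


Stationary variance = sigma^2 / (2*theta)
= 2.6100^2 / (2*4.9100)
= 6.8121 / 9.8200
= 0.6937

0.6937


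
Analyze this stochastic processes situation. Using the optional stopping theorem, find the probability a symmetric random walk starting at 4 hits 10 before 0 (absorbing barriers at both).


By optional stopping theorem: E(M at tau) = M(0) = 4
P(hit 10)*10 + P(hit 0)*0 = 4
P(hit 10) = (4 - 0)/(10 - 0) = 2/5 = 0.4000

0.4000


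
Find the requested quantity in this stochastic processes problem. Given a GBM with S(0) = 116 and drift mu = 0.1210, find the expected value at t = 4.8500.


E[S(t)] = S(0) * exp(mu * t)
= 116 * exp(0.1210 * 4.8500)
= 116 * 1.7983
= 208.6045

208.6045


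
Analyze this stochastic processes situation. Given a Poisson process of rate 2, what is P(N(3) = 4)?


P(N(t)=k) = (lambda*t)^k * exp(-lambda*t) / k!
lambda*t = 6
= 6^4 * exp(-6) / 4!
= 1296 * 0.0025 / 24
= 0.1339

0.1339


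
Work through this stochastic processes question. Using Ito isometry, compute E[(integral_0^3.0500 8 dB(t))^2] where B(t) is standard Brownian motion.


By Ito isometry: E[(int f dB)^2] = int f^2 dt
= 8^2 * 3.0500
= 64 * 3.0500 = 195.2000

195.2000


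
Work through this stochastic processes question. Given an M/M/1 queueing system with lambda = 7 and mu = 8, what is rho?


rho = lambda/mu
= 7/8
= 0.8750

0.8750


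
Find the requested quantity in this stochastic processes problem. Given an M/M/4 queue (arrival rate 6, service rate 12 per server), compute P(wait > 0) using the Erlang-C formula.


a = lambda/mu = 0.5000
rho = a/c = 0.1250
Erlang-C formula applied:
C(c,a) = 0.0018

0.0018


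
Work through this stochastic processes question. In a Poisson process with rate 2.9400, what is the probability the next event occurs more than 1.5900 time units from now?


P(X > t) = exp(-lambda * t)
= exp(-2.9400 * 1.5900)
= exp(-4.6746) = 0.0093

0.0093


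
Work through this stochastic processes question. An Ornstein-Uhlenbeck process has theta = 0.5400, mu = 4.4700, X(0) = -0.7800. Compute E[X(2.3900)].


E[X(t)] = mu + (X(0) - mu)*exp(-theta*t)
= 4.4700 + (-0.7800 - 4.4700)*exp(-0.5400*2.3900)
= 4.4700 + -5.2500 * 0.2751
= 3.0257

3.0257


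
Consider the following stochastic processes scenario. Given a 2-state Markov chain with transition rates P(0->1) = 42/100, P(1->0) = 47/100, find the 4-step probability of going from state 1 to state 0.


Computing P^4 by matrix multiplication.
P = [[0.5800, 0.4200], [0.4700, 0.5300]]
After raising P to the power 4:
P^4(1,0) = 0.5280

0.5280


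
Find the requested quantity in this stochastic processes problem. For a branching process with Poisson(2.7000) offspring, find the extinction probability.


Since mu = 2.7000 > 1, extinction prob q < 1.
Solve s = exp(mu*(s-1)) iteratively.
q = 0.0844

0.0844


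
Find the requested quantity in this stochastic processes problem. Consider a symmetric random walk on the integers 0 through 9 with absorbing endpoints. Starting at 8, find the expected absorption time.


For symmetric RW on 0,...,N with absorbing barriers, E(i) = i*(N-i)
E(8) = 8 * 1 = 8

8


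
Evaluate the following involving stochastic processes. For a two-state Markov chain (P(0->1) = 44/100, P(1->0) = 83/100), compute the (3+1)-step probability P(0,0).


P^4 = P^3 * P^1
Computing via matrix multiplication of the transition matrix.
Entry (0,0) of P^4 = 0.6554

0.6554


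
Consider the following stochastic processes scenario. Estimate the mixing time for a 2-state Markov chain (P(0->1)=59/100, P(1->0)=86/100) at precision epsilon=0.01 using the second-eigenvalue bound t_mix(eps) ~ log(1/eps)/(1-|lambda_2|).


lambda_2 = |1 - p01 - p10| = |1 - 0.5900 - 0.8600| = 0.4500
t_mix ~ log(1/eps)/(1 - |lambda_2|)
= log(100)/(1 - 0.4500) = 4.6052/0.5500
= 8.3730

8.3730


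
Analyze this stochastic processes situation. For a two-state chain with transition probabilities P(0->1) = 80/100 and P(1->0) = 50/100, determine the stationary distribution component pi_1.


Stationary distribution: pi_0 = p10/(p01+p10), pi_1 = p01/(p01+p10)
p01 = 0.8000, p10 = 0.5000
pi_1 = 0.6154

0.6154


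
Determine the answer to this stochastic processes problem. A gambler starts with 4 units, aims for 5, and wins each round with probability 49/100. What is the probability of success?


Gambler's ruin formula:
r = q/p = 0.5100/0.4900 = 1.0408
P(win) = (1 - r^i)/(1 - r^N)
= (1 - 1.0408^4)/(1 - 1.0408^5)
= 0.7837

0.7837


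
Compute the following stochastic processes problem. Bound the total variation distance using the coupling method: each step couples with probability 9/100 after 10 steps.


TV distance bound <= (1-delta)^n
= (1 - 0.0900)^10
= 0.9100^10
= 0.3894

0.3894


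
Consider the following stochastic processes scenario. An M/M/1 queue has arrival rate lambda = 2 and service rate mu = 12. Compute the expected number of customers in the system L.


rho = 2/12 = 0.1667
L = rho/(1-rho)
= 0.1667/0.8333
= 0.2000

0.2000


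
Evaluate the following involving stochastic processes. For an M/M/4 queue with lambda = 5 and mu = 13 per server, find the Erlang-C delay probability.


a = lambda/mu = 0.3846
rho = a/c = 0.0962
Erlang-C formula applied:
C(c,a) = 6.8669e-04

6.8669e-04


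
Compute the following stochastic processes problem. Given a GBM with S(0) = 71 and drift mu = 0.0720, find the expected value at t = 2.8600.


E[S(t)] = S(0) * exp(mu * t)
= 71 * exp(0.0720 * 2.8600)
= 71 * 1.2287
= 87.2345

87.2345


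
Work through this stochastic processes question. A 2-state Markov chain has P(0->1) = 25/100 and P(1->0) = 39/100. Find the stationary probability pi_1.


Stationary distribution: pi_0 = p10/(p01+p10), pi_1 = p01/(p01+p10)
p01 = 0.2500, p10 = 0.3900
pi_1 = 0.3906

0.3906


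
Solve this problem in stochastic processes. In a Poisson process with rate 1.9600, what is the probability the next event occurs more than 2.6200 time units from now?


P(X > t) = exp(-lambda * t)
= exp(-1.9600 * 2.6200)
= exp(-5.1352) = 0.0059

0.0059


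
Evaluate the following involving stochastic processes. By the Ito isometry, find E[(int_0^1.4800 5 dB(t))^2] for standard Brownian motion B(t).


By Ito isometry: E[(int f dB)^2] = int f^2 dt
= 5^2 * 1.4800
= 25 * 1.4800 = 37.0000

37.0000


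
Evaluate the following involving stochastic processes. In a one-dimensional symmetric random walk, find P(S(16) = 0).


P(S(16) = 0) = C(16,8) / 4^8
= 12870 / 65536
= 0.1964

0.1964


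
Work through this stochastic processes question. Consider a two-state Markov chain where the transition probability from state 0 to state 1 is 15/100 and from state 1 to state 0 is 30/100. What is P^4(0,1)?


Computing P^4 by matrix multiplication.
P = [[0.8500, 0.1500], [0.3000, 0.7000]]
After raising P to the power 4:
P^4(0,1) = 0.3028

0.3028


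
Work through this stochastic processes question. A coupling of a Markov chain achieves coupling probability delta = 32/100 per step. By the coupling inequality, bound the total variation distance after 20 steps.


TV distance bound <= (1-delta)^n
= (1 - 0.3200)^20
= 0.6800^20
= 4.4687e-04

4.4687e-04


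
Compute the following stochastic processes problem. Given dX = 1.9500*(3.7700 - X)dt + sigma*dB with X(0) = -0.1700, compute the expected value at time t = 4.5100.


E[X(t)] = mu + (X(0) - mu)*exp(-theta*t)
= 3.7700 + (-0.1700 - 3.7700)*exp(-1.9500*4.5100)
= 3.7700 + -3.9400 * 1.5156e-04
= 3.7694

3.7694


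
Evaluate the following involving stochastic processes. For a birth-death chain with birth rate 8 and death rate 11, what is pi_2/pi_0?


For birth-death process, pi_n/pi_0 = (lambda/mu)^n
= (8/11)^2
= 0.5289

0.5289


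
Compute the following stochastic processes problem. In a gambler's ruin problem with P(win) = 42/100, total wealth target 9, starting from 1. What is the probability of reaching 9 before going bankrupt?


Gambler's ruin formula:
r = q/p = 0.5800/0.4200 = 1.3810
P(win) = (1 - r^i)/(1 - r^N)
= (1 - 1.3810^1)/(1 - 1.3810^9)
= 0.0221

0.0221


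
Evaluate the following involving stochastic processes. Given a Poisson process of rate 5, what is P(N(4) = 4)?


P(N(t)=k) = (lambda*t)^k * exp(-lambda*t) / k!
lambda*t = 20
= 20^4 * exp(-20) / 4!
= 160000 * 2.0612e-09 / 24
= 1.3741e-05

1.3741e-05


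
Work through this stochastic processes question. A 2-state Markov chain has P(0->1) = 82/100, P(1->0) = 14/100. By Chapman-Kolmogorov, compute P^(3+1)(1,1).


P^4 = P^3 * P^1
Computing via matrix multiplication of the transition matrix.
Entry (1,1) of P^4 = 0.8542

0.8542


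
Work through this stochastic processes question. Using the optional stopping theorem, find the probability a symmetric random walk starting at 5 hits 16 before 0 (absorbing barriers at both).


By optional stopping theorem: E(M at tau) = M(0) = 5
P(hit 16)*16 + P(hit 0)*0 = 5
P(hit 16) = (5 - 0)/(16 - 0) = 5/16 = 0.3125

0.3125


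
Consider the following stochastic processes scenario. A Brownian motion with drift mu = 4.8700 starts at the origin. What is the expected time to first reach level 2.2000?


Expected first passage time = a/mu
= 2.2000/4.8700
= 0.4517

0.4517


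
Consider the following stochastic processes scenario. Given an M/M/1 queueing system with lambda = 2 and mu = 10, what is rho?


rho = lambda/mu
= 2/10
= 0.2000

0.2000


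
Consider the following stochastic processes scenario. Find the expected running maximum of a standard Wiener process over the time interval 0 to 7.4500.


E(max B(s)) = sqrt(2t/pi)
= sqrt(2*7.4500/pi)
= sqrt(4.7428)
= 2.1778

2.1778


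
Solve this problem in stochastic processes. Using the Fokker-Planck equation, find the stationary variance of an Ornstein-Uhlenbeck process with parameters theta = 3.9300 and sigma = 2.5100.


Stationary variance = sigma^2 / (2*theta)
= 2.5100^2 / (2*3.9300)
= 6.3001 / 7.8600
= 0.8015

0.8015


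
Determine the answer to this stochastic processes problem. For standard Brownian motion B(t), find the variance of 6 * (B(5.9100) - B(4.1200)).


Var(alpha*(B(t)-B(s))) = alpha^2 * (t-s)
= 6^2 * (5.9100 - 4.1200)
= 36 * 1.7900
= 64.4400

64.4400


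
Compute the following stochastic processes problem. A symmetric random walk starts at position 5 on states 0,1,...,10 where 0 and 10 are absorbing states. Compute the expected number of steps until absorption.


For symmetric RW on 0,...,N with absorbing barriers, E(i) = i*(N-i)
E(5) = 5 * 5 = 25

25


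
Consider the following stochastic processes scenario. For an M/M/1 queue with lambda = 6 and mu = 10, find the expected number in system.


rho = 6/10 = 0.6000
L = rho/(1-rho)
= 0.6000/0.4000
= 1.5000

1.5000


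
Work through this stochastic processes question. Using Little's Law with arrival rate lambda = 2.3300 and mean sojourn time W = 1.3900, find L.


Little's Law: L = lambda * W
= 2.3300 * 1.3900
= 3.2387

3.2387


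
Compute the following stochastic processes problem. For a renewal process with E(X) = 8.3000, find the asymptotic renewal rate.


Long-run renewal rate = 1/E(X)
= 1/8.3000
= 0.1205

0.1205


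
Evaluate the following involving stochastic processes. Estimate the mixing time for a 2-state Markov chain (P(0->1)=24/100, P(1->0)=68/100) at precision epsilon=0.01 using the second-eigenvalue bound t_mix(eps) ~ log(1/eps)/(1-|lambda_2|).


lambda_2 = |1 - p01 - p10| = |1 - 0.2400 - 0.6800| = 0.0800
t_mix ~ log(1/eps)/(1 - |lambda_2|)
= log(100)/(1 - 0.0800) = 4.6052/0.9200
= 5.0056

5.0056


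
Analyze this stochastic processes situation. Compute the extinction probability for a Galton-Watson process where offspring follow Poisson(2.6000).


Since mu = 2.6000 > 1, extinction prob q < 1.
Solve s = exp(mu*(s-1)) iteratively.
q = 0.0951

0.0951


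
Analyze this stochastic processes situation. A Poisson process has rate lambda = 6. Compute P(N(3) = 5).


P(N(t)=k) = (lambda*t)^k * exp(-lambda*t) / k!
lambda*t = 18
= 18^5 * exp(-18) / 5!
= 1889568 * 1.5230e-08 / 120
= 2.3982e-04

2.3982e-04


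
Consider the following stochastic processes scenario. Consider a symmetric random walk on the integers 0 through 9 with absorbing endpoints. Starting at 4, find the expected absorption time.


For symmetric RW on 0,...,N with absorbing barriers, E(i) = i*(N-i)
E(4) = 4 * 5 = 20

20


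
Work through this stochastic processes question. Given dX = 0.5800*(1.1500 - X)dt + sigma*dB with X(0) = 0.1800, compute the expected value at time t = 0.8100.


E[X(t)] = mu + (X(0) - mu)*exp(-theta*t)
= 1.1500 + (0.1800 - 1.1500)*exp(-0.5800*0.8100)
= 1.1500 + -0.9700 * 0.6251
= 0.5436

0.5436


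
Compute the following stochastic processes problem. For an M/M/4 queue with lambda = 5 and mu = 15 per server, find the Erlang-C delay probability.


a = lambda/mu = 0.3333
rho = a/c = 0.0833
Erlang-C formula applied:
C(c,a) = 4.0209e-04

4.0209e-04


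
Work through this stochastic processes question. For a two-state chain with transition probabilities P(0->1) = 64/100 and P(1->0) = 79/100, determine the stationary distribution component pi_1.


Stationary distribution: pi_0 = p10/(p01+p10), pi_1 = p01/(p01+p10)
p01 = 0.6400, p10 = 0.7900
pi_1 = 0.4476

0.4476


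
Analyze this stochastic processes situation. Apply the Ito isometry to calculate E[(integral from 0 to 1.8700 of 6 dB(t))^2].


By Ito isometry: E[(int f dB)^2] = int f^2 dt
= 6^2 * 1.8700
= 36 * 1.8700 = 67.3200

67.3200


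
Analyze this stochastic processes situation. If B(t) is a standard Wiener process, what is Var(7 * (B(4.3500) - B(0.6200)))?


Var(alpha*(B(t)-B(s))) = alpha^2 * (t-s)
= 7^2 * (4.3500 - 0.6200)
= 49 * 3.7300
= 182.7700

182.7700


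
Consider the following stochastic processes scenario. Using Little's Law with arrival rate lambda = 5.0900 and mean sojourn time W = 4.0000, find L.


Little's Law: L = lambda * W
= 5.0900 * 4.0000
= 20.3600

20.3600


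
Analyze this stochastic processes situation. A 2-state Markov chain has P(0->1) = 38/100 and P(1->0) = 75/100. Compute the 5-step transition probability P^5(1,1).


Computing P^5 by matrix multiplication.
P = [[0.6200, 0.3800], [0.7500, 0.2500]]
After raising P to the power 5:
P^5(1,1) = 0.3363

0.3363


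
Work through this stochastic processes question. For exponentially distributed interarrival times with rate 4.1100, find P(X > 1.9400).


P(X > t) = exp(-lambda * t)
= exp(-4.1100 * 1.9400)
= exp(-7.9734) = 3.4451e-04

3.4451e-04


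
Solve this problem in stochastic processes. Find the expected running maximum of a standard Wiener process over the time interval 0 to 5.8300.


E(max B(s)) = sqrt(2t/pi)
= sqrt(2*5.8300/pi)
= sqrt(3.7115)
= 1.9265

1.9265


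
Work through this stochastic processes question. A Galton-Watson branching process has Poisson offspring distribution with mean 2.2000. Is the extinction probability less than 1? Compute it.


Since mu = 2.2000 > 1, extinction prob q < 1.
Solve s = exp(mu*(s-1)) iteratively.
q = 0.1563

0.1563


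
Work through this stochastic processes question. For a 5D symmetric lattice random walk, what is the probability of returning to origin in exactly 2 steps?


P(return in 2 steps) = P(reverse first step) = 1/(2d)
= 1/10
= 0.1000

0.1000


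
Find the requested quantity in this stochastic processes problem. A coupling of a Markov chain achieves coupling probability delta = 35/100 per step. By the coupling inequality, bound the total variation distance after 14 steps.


TV distance bound <= (1-delta)^n
= (1 - 0.3500)^14
= 0.6500^14
= 0.0024

0.0024


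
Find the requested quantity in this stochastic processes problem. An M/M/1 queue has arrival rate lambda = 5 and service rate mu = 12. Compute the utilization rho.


rho = lambda/mu
= 5/12
= 0.4167

0.4167


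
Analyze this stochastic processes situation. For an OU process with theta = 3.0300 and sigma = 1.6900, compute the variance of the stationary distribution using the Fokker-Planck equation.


Stationary variance = sigma^2 / (2*theta)
= 1.6900^2 / (2*3.0300)
= 2.8561 / 6.0600
= 0.4713

0.4713


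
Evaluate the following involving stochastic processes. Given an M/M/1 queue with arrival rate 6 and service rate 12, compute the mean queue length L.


rho = 6/12 = 0.5000
L = rho/(1-rho)
= 0.5000/0.5000
= 1.0000

1.0000


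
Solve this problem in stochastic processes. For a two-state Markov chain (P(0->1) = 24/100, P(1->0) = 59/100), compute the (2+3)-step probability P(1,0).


P^5 = P^2 * P^3
Computing via matrix multiplication of the transition matrix.
Entry (1,0) of P^5 = 0.7107

0.7107


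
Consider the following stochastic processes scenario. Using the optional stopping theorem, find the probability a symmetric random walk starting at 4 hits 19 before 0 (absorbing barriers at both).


By optional stopping theorem: E(M at tau) = M(0) = 4
P(hit 19)*19 + P(hit 0)*0 = 4
P(hit 19) = (4 - 0)/(19 - 0) = 4/19 = 0.2105

0.2105


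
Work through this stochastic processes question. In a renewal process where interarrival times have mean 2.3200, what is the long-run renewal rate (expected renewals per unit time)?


Long-run renewal rate = 1/E(X)
= 1/2.3200
= 0.4310

0.4310


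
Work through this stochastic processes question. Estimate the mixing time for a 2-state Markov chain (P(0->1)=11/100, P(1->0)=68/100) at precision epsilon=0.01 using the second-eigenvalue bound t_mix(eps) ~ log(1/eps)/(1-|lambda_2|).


lambda_2 = |1 - p01 - p10| = |1 - 0.1100 - 0.6800| = 0.2100
t_mix ~ log(1/eps)/(1 - |lambda_2|)
= log(100)/(1 - 0.2100) = 4.6052/0.7900
= 5.8293

5.8293


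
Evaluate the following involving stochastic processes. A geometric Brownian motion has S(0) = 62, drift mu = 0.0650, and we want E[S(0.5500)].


E[S(t)] = S(0) * exp(mu * t)
= 62 * exp(0.0650 * 0.5500)
= 62 * 1.0364
= 64.2566

64.2566


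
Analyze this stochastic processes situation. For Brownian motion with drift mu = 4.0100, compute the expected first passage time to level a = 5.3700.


Expected first passage time = a/mu
= 5.3700/4.0100
= 1.3392

1.3392


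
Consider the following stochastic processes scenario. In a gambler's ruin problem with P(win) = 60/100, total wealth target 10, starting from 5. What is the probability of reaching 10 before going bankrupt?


Gambler's ruin formula:
r = q/p = 0.4000/0.6000 = 0.6667
P(win) = (1 - r^i)/(1 - r^N)
= (1 - 0.6667^5)/(1 - 0.6667^10)
= 0.8836

0.8836


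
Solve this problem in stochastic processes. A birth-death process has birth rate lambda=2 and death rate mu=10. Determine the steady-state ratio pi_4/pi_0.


For birth-death process, pi_n/pi_0 = (lambda/mu)^n
= (2/10)^4
= 0.0016

0.0016


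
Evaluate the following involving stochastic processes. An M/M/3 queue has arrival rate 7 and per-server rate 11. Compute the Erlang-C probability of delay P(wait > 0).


a = lambda/mu = 0.6364
rho = a/c = 0.2121
Erlang-C formula applied:
C(c,a) = 0.0288

0.0288


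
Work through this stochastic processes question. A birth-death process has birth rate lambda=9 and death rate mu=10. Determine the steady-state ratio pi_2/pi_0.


For birth-death process, pi_n/pi_0 = (lambda/mu)^n
= (9/10)^2
= 0.8100

0.8100


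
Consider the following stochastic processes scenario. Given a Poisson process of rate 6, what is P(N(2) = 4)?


P(N(t)=k) = (lambda*t)^k * exp(-lambda*t) / k!
lambda*t = 12
= 12^4 * exp(-12) / 4!
= 20736 * 6.1442e-06 / 24
= 0.0053

0.0053


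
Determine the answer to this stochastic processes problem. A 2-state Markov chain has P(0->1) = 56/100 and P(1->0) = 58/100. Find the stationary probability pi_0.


Stationary distribution: pi_0 = p10/(p01+p10), pi_1 = p01/(p01+p10)
p01 = 0.5600, p10 = 0.5800
pi_0 = 0.5088

0.5088


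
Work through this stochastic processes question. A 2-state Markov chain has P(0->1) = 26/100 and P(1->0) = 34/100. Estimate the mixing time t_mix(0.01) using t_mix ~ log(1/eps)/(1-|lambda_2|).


lambda_2 = |1 - p01 - p10| = |1 - 0.2600 - 0.3400| = 0.4000
t_mix ~ log(1/eps)/(1 - |lambda_2|)
= log(100)/(1 - 0.4000) = 4.6052/0.6000
= 7.6753

7.6753


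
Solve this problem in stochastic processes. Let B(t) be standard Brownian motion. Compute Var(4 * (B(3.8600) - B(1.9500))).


Var(alpha*(B(t)-B(s))) = alpha^2 * (t-s)
= 4^2 * (3.8600 - 1.9500)
= 16 * 1.9100
= 30.5600

30.5600


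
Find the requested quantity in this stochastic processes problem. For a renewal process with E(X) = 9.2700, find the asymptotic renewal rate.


Long-run renewal rate = 1/E(X)
= 1/9.2700
= 0.1079

0.1079


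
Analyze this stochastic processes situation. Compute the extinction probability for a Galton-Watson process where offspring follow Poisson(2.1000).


Since mu = 2.1000 > 1, extinction prob q < 1.
Solve s = exp(mu*(s-1)) iteratively.
q = 0.1779

0.1779


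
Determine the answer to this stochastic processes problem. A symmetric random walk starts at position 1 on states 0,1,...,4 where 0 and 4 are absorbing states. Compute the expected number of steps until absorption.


For symmetric RW on 0,...,N with absorbing barriers, E(i) = i*(N-i)
E(1) = 1 * 3 = 3

3


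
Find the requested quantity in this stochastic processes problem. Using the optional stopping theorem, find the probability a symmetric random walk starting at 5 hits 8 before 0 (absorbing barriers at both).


By optional stopping theorem: E(M at tau) = M(0) = 5
P(hit 8)*8 + P(hit 0)*0 = 5
P(hit 8) = (5 - 0)/(8 - 0) = 5/8 = 0.6250

0.6250


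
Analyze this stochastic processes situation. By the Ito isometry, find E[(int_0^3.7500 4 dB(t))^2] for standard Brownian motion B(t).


By Ito isometry: E[(int f dB)^2] = int f^2 dt
= 4^2 * 3.7500
= 16 * 3.7500 = 60.0000

60.0000


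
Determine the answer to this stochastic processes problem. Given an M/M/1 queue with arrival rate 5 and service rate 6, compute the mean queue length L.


rho = 5/6 = 0.8333
L = rho/(1-rho)
= 0.8333/0.1667
= 5.0000

5.0000


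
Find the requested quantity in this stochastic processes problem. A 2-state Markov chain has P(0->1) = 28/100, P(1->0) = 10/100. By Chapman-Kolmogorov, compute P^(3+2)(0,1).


P^5 = P^3 * P^2
Computing via matrix multiplication of the transition matrix.
Entry (0,1) of P^5 = 0.6693

0.6693


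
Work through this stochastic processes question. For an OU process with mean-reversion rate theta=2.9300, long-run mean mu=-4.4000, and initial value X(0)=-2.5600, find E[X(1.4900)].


E[X(t)] = mu + (X(0) - mu)*exp(-theta*t)
= -4.4000 + (-2.5600 - -4.4000)*exp(-2.9300*1.4900)
= -4.4000 + 1.8400 * 0.0127
= -4.3766

-4.3766


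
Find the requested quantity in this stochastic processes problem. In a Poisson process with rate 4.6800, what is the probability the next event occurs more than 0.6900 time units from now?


P(X > t) = exp(-lambda * t)
= exp(-4.6800 * 0.6900)
= exp(-3.2292) = 0.0396

0.0396


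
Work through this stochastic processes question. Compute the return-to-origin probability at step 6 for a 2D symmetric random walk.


P = C(6,3)^2 / 4^6
= 20^2 / 4096
= 400 / 4096
= 0.0977

0.0977


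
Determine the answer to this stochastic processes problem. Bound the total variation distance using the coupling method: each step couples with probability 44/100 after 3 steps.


TV distance bound <= (1-delta)^n
= (1 - 0.4400)^3
= 0.5600^3
= 0.1756

0.1756


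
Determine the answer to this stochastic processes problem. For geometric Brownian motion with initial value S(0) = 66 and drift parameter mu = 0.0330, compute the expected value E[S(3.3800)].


E[S(t)] = S(0) * exp(mu * t)
= 66 * exp(0.0330 * 3.3800)
= 66 * 1.1180
= 73.7879

73.7879


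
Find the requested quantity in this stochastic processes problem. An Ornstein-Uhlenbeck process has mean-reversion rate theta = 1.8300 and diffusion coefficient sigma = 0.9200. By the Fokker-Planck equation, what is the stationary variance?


Stationary variance = sigma^2 / (2*theta)
= 0.9200^2 / (2*1.8300)
= 0.8464 / 3.6600
= 0.2313

0.2313


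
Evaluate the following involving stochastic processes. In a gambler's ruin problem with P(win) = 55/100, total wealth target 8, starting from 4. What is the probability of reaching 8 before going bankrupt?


Gambler's ruin formula:
r = q/p = 0.4500/0.5500 = 0.8182
P(win) = (1 - r^i)/(1 - r^N)
= (1 - 0.8182^4)/(1 - 0.8182^8)
= 0.6905

0.6905


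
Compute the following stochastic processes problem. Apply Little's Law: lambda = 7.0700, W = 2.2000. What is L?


Little's Law: L = lambda * W
= 7.0700 * 2.2000
= 15.5540

15.5540


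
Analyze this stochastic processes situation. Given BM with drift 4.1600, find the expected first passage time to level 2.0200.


Expected first passage time = a/mu
= 2.0200/4.1600
= 0.4856

0.4856


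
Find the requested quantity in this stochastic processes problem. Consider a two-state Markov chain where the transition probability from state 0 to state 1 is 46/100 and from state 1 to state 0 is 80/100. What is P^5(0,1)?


Computing P^5 by matrix multiplication.
P = [[0.5400, 0.4600], [0.8000, 0.2000]]
After raising P to the power 5:
P^5(0,1) = 0.3655

0.3655


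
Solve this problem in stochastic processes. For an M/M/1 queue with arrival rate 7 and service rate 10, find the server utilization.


rho = lambda/mu
= 7/10
= 0.7000

0.7000


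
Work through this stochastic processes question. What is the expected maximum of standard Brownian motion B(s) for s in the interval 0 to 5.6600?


E(max B(s)) = sqrt(2t/pi)
= sqrt(2*5.6600/pi)
= sqrt(3.6033)
= 1.8982

1.8982


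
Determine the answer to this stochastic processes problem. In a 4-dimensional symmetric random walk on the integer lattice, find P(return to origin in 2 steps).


P(return in 2 steps) = P(reverse first step) = 1/(2d)
= 1/8
= 0.1250

0.1250


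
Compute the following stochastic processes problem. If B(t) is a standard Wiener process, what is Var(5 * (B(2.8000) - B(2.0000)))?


Var(alpha*(B(t)-B(s))) = alpha^2 * (t-s)
= 5^2 * (2.8000 - 2.0000)
= 25 * 0.8000
= 20.0000

20.0000


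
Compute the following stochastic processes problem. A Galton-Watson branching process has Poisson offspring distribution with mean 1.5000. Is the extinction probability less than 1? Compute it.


Since mu = 1.5000 > 1, extinction prob q < 1.
Solve s = exp(mu*(s-1)) iteratively.
q = 0.4172

0.4172


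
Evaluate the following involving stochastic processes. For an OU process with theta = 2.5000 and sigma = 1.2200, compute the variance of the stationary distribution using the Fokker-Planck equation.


Stationary variance = sigma^2 / (2*theta)
= 1.2200^2 / (2*2.5000)
= 1.4884 / 5.0000
= 0.2977

0.2977


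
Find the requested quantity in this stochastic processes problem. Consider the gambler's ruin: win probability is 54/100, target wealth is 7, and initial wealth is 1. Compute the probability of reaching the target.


Gambler's ruin formula:
r = q/p = 0.4600/0.5400 = 0.8519
P(win) = (1 - r^i)/(1 - r^N)
= (1 - 0.8519^1)/(1 - 0.8519^7)
= 0.2196

0.2196


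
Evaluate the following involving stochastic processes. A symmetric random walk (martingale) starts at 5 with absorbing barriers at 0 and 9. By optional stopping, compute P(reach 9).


By optional stopping theorem: E(M at tau) = M(0) = 5
P(hit 9)*9 + P(hit 0)*0 = 5
P(hit 9) = (5 - 0)/(9 - 0) = 5/9 = 0.5556

0.5556


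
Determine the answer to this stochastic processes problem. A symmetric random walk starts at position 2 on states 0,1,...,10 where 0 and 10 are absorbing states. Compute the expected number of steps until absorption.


For symmetric RW on 0,...,N with absorbing barriers, E(i) = i*(N-i)
E(2) = 2 * 8 = 16

16


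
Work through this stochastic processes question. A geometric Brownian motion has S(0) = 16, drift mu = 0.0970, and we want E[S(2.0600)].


E[S(t)] = S(0) * exp(mu * t)
= 16 * exp(0.0970 * 2.0600)
= 16 * 1.2212
= 19.5389

19.5389


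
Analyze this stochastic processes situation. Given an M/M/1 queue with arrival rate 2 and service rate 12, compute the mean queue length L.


rho = 2/12 = 0.1667
L = rho/(1-rho)
= 0.1667/0.8333
= 0.2000

0.2000


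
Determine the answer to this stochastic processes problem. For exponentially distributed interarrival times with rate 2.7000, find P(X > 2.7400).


P(X > t) = exp(-lambda * t)
= exp(-2.7000 * 2.7400)
= exp(-7.3980) = 6.1248e-04

6.1248e-04


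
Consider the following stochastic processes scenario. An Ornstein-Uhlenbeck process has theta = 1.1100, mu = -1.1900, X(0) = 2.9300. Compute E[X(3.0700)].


E[X(t)] = mu + (X(0) - mu)*exp(-theta*t)
= -1.1900 + (2.9300 - -1.1900)*exp(-1.1100*3.0700)
= -1.1900 + 4.1200 * 0.0331
= -1.0536

-1.0536


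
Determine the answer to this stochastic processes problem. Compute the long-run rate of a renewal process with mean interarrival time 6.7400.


Long-run renewal rate = 1/E(X)
= 1/6.7400
= 0.1484

0.1484


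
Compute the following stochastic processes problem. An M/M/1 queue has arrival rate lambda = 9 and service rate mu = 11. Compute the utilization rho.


rho = lambda/mu
= 9/11
= 0.8182

0.8182


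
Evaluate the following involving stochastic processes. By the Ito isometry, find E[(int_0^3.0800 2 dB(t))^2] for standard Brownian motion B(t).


By Ito isometry: E[(int f dB)^2] = int f^2 dt
= 2^2 * 3.0800
= 4 * 3.0800 = 12.3200

12.3200


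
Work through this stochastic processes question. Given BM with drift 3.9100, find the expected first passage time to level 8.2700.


Expected first passage time = a/mu
= 8.2700/3.9100
= 2.1151

2.1151


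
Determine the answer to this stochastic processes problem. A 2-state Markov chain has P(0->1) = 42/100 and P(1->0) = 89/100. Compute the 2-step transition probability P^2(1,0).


Computing P^2 by matrix multiplication.
P = [[0.5800, 0.4200], [0.8900, 0.1100]]
After raising P to the power 2:
P^2(1,0) = 0.6141

0.6141


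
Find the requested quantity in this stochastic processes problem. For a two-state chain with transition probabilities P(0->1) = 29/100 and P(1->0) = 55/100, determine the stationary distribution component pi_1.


Stationary distribution: pi_0 = p10/(p01+p10), pi_1 = p01/(p01+p10)
p01 = 0.2900, p10 = 0.5500
pi_1 = 0.3452

0.3452


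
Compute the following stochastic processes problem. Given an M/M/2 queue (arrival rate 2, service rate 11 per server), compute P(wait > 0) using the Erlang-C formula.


a = lambda/mu = 0.1818
rho = a/c = 0.0909
Erlang-C formula applied:
C(c,a) = 0.0152

0.0152


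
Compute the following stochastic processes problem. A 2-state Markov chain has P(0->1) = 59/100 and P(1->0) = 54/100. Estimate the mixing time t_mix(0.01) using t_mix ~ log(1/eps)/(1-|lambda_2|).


lambda_2 = |1 - p01 - p10| = |1 - 0.5900 - 0.5400| = 0.1300
t_mix ~ log(1/eps)/(1 - |lambda_2|)
= log(100)/(1 - 0.1300) = 4.6052/0.8700
= 5.2933

5.2933


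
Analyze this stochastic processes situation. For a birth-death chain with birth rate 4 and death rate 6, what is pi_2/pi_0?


For birth-death process, pi_n/pi_0 = (lambda/mu)^n
= (4/6)^2
= 0.4444

0.4444


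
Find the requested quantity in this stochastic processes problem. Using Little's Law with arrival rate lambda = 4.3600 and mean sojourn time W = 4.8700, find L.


Little's Law: L = lambda * W
= 4.3600 * 4.8700
= 21.2332

21.2332
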